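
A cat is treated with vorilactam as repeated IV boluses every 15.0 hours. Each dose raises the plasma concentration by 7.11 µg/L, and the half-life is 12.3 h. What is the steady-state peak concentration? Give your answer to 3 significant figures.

k = ln 2 / 12.3 = 0.05635 h⁻¹
Fraction remaining after one interval: e^(−kτ) = e^(−0.05635 × 15.0) = 0.4294
R = 1 / (1 − 0.4294) = 1.753
Css,max = 7.11 × 1.753 ≈ 12.5 µg/L

12.5 µg/L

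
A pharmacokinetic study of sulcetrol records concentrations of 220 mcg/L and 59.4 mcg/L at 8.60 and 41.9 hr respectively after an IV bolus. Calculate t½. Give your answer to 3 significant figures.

k = ln(C₁/C₂) / (t₂ − t₁) = ln(220/59.4) / (41.9 − 8.60)
  = 1.309 / 33.30 = 0.03932 hr⁻¹
t½ = ln 2 / k = ln 2 / 0.03932 ≈ 17.6 hours

17.6 hours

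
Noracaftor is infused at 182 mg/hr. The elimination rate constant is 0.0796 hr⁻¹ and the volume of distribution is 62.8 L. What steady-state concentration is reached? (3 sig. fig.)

36.4 µg/mL

CL = k · V = 0.0796 × 62.8 = 4.999 L/hr
Css = rate / CL = 182 / 4.999 ≈ 36.4 µg/mL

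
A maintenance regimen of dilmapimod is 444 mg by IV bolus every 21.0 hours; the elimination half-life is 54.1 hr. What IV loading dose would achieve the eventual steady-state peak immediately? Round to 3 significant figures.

1880 mg

k = ln 2 / 54.1 = 0.01281 hr⁻¹
Accumulation ratio R = 1 / (1 − e^(−kτ)) = 1 / (1 − e^(−0.01281×21.0)) = 1 / (1 − 0.7641) = 4.239
Loading dose = maintenance dose × R = 444 × 4.239 ≈ 1880 mg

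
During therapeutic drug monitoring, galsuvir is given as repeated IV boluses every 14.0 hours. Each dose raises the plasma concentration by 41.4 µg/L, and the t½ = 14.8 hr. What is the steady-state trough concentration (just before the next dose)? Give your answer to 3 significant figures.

44.7 µg/L

k = ln 2 / 14.8 = 0.04683 hr⁻¹
Fraction remaining after one interval: e^(−kτ) = e^(−0.04683 × 14.0) = 0.5191
R = 1 / (1 − 0.5191) = 2.079
Css,max = 41.4 × 2.079 = 86.09 µg/L
Css,min = Css,max × e^(−kτ) = 86.09 × 0.5191 ≈ 44.7 µg/L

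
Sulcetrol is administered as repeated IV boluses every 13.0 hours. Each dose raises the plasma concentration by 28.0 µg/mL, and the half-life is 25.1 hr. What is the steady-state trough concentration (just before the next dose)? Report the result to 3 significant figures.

64.8 µg/mL

k = ln 2 / 25.1 = 0.02762 hr⁻¹
Fraction remaining after one interval: e^(−kτ) = e^(−0.02762 × 13.0) = 0.6984
R = 1 / (1 − 0.6984) = 3.315
Css,max = 28.0 × 3.315 = 92.83 µg/mL
Css,min = Css,max × e^(−kτ) = 92.83 × 0.6984 ≈ 64.8 µg/mL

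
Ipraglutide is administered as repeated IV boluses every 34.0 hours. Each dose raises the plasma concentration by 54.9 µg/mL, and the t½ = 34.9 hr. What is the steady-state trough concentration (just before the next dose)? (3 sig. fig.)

k = ln 2 / 34.9 = 0.01986 hr⁻¹
Fraction remaining after one interval: e^(−kτ) = e^(−0.01986 × 34.0) = 0.5090
R = 1 / (1 − 0.5090) = 2.037
Css,max = 54.9 × 2.037 = 111.8 µg/mL
Css,min = Css,max × e^(−kτ) = 111.8 × 0.5090 ≈ 56.9 µg/mL

56.9 µg/mL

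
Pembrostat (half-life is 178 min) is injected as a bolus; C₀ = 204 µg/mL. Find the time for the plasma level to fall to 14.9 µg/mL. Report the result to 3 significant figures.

672 minutes

k = ln 2 / 178 = 0.003894 min⁻¹
C(t) = C₀ e^(−kt)  ⇒  t = ln(C₀/C) / k
t = ln(204/14.9) / 0.003894 = 2.617 / 0.003894 ≈ 672 minutes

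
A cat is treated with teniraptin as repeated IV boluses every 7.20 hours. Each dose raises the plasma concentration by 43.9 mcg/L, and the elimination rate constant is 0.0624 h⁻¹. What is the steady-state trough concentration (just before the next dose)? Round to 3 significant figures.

77.4 mcg/L

Fraction remaining after one interval: e^(−kτ) = e^(−0.06240 × 7.20) = 0.6381
R = 1 / (1 − 0.6381) = 2.763
Css,max = 43.9 × 2.763 = 121.3 mcg/L
Css,min = Css,max × e^(−kτ) = 121.3 × 0.6381 ≈ 77.4 mcg/L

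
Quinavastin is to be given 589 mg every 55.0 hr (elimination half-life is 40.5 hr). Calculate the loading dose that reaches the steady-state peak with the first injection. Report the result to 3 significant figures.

k = ln 2 / 40.5 = 0.01711 hr⁻¹
Accumulation ratio R = 1 / (1 − e^(−kτ)) = 1 / (1 − e^(−0.01711×55.0)) = 1 / (1 − 0.3901) = 1.640
Loading dose = maintenance dose × R = 589 × 1.640 ≈ 966 mg

966 mg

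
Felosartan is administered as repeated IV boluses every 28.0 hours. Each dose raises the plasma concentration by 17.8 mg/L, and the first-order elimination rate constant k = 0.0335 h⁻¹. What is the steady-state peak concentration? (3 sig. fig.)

29.2 mg/L

Fraction remaining after one interval: e^(−kτ) = e^(−0.03350 × 28.0) = 0.3914
R = 1 / (1 − 0.3914) = 1.643
Css,max = 17.8 × 1.643 ≈ 29.2 mg/L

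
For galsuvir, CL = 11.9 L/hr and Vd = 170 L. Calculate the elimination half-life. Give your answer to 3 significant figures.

k = CL / V = 11.9 / 170 = 0.07000 hr⁻¹
t½ = ln 2 / k = ln 2 / 0.07000 ≈ 9.90 hours

9.90 hours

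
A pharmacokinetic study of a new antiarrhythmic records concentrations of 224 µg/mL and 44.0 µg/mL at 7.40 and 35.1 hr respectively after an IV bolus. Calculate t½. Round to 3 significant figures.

k = ln(C₁/C₂) / (t₂ − t₁) = ln(224/44.0) / (35.1 − 7.40)
  = 1.627 / 27.70 = 0.05875 hr⁻¹
t½ = ln 2 / k = ln 2 / 0.05875 ≈ 11.8 hours

11.8 hours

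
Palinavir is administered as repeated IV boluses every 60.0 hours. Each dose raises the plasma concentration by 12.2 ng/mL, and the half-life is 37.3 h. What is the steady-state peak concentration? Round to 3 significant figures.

k = ln 2 / 37.3 = 0.01858 h⁻¹
Fraction remaining after one interval: e^(−kτ) = e^(−0.01858 × 60.0) = 0.3279
R = 1 / (1 − 0.3279) = 1.488
Css,max = 12.2 × 1.488 ≈ 18.2 ng/mL

18.2 ng/mL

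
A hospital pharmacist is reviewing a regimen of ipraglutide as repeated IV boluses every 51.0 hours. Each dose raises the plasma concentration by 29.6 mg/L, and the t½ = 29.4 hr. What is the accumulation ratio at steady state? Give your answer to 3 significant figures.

k = ln 2 / 29.4 = 0.02358 hr⁻¹
Fraction remaining after one interval: e^(−kτ) = e^(−0.02358 × 51.0) = 0.3005
R = 1 / (1 − 0.3005) = 1 / 0.6995 ≈ 1.43

1.43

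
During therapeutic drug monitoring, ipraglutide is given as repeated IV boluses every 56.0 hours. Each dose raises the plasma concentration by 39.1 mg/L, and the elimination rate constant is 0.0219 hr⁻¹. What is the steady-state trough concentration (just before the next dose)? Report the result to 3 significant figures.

Fraction remaining after one interval: e^(−kτ) = e^(−0.02190 × 56.0) = 0.2933
R = 1 / (1 − 0.2933) = 1.415
Css,max = 39.1 × 1.415 = 55.33 mg/L
Css,min = Css,max × e^(−kτ) = 55.33 × 0.2933 ≈ 16.2 mg/L

16.2 mg/L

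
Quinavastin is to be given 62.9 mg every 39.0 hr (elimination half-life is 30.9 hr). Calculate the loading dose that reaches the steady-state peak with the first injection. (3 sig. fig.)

k = ln 2 / 30.9 = 0.02243 hr⁻¹
Accumulation ratio R = 1 / (1 − e^(−kτ)) = 1 / (1 − e^(−0.02243×39.0)) = 1 / (1 − 0.4169) = 1.715
Loading dose = maintenance dose × R = 62.9 × 1.715 ≈ 108 mg

108 mg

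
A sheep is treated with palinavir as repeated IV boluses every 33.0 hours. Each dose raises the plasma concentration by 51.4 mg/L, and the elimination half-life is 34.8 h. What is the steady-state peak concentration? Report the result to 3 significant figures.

107 mg/L

k = ln 2 / 34.8 = 0.01992 h⁻¹
Fraction remaining after one interval: e^(−kτ) = e^(−0.01992 × 33.0) = 0.5183
R = 1 / (1 − 0.5183) = 2.076
Css,max = 51.4 × 2.076 ≈ 107 mg/L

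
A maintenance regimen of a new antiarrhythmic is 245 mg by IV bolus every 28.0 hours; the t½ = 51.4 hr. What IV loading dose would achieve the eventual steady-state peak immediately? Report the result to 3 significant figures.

k = ln 2 / 51.4 = 0.01349 hr⁻¹
Accumulation ratio R = 1 / (1 − e^(−kτ)) = 1 / (1 − e^(−0.01349×28.0)) = 1 / (1 − 0.6855) = 3.180
Loading dose = maintenance dose × R = 245 × 3.180 ≈ 779 mg

779 mg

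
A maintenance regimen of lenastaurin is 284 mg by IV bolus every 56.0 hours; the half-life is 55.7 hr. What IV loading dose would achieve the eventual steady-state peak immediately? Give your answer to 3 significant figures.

566 mg

k = ln 2 / 55.7 = 0.01244 hr⁻¹
Accumulation ratio R = 1 / (1 − e^(−kτ)) = 1 / (1 − e^(−0.01244×56.0)) = 1 / (1 − 0.4981) = 1.993
Loading dose = maintenance dose × R = 284 × 1.993 ≈ 566 mg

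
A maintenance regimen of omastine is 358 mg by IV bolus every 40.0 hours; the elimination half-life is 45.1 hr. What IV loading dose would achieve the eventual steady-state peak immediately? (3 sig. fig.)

k = ln 2 / 45.1 = 0.01537 hr⁻¹
Accumulation ratio R = 1 / (1 − e^(−kτ)) = 1 / (1 − e^(−0.01537×40.0)) = 1 / (1 − 0.5408) = 2.178
Loading dose = maintenance dose × R = 358 × 2.178 ≈ 780 mg

780 mg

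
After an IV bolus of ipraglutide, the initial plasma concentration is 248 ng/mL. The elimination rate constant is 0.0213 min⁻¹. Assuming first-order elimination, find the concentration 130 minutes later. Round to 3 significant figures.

15.6 ng/mL

C(t) = C₀ e^(−kt) = 248 × e^(−0.02130 × 130) = 248 × e^(−2.769) = 248 × 0.06272 ≈ 15.6 ng/mL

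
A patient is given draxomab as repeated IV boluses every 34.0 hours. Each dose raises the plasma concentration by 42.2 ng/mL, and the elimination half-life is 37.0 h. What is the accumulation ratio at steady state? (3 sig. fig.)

k = ln 2 / 37.0 = 0.01873 h⁻¹
Fraction remaining after one interval: e^(−kτ) = e^(−0.01873 × 34.0) = 0.5289
R = 1 / (1 − 0.5289) = 1 / 0.4711 ≈ 2.12

2.12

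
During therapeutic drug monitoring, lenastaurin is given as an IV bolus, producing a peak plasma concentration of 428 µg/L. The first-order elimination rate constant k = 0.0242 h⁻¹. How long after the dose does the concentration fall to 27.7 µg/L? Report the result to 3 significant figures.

113 hours

C(t) = C₀ e^(−kt)  ⇒  t = ln(C₀/C) / k
t = ln(428/27.7) / 0.02420 = 2.738 / 0.02420 ≈ 113 hours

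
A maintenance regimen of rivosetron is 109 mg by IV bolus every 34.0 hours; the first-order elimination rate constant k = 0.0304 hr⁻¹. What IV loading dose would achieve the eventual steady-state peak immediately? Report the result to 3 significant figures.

169 mg

Accumulation ratio R = 1 / (1 − e^(−kτ)) = 1 / (1 − e^(−0.03040×34.0)) = 1 / (1 − 0.3557) = 1.552
Loading dose = maintenance dose × R = 109 × 1.552 ≈ 169 mg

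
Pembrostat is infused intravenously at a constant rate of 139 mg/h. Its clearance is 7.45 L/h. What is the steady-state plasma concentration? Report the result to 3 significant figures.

18.7 µg/mL

Css = infusion rate / CL = 139 / 7.45 ≈ 18.7 µg/mL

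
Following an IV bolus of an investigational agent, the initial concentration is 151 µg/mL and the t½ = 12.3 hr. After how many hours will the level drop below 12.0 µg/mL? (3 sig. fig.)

k = ln 2 / 12.3 = 0.05635 hr⁻¹
C(t) = C₀ e^(−kt)  ⇒  t = ln(C₀/C) / k
t = ln(151/12.0) / 0.05635 = 2.532 / 0.05635 ≈ 44.9 hours

44.9 hours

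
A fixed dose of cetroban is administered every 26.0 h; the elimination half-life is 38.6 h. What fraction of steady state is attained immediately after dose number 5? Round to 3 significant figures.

k = ln 2 / 38.6 = 0.01796 h⁻¹
f_n = 1 − e^(−nkτ) = 1 − e^(−5 × 0.01796 × 26.0) = 1 − e^(−2.334) = 1 − 0.09687 ≈ 0.903

0.903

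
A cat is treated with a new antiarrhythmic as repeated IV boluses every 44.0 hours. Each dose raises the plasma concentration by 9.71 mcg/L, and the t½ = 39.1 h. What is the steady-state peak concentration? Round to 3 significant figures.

k = ln 2 / 39.1 = 0.01773 h⁻¹
Fraction remaining after one interval: e^(−kτ) = e^(−0.01773 × 44.0) = 0.4584
R = 1 / (1 − 0.4584) = 1.846
Css,max = 9.71 × 1.846 ≈ 17.9 mcg/L

17.9 mcg/L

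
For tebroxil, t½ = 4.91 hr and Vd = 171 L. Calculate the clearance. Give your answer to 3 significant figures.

k = ln 2 / t½ = ln 2 / 4.91 = 0.1412 hr⁻¹
CL = k · V = 0.1412 × 171 ≈ 24.1 L/hr

24.1 L/hr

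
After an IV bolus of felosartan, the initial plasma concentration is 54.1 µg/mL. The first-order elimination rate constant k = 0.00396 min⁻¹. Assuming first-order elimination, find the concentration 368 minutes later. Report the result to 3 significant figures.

12.6 µg/mL

C(t) = C₀ e^(−kt) = 54.1 × e^(−0.003960 × 368) = 54.1 × e^(−1.457) = 54.1 × 0.2329 ≈ 12.6 µg/mL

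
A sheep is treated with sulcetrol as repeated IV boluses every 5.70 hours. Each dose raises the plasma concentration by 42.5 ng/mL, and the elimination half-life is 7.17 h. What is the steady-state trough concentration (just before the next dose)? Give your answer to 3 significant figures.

57.8 ng/mL

k = ln 2 / 7.17 = 0.09667 h⁻¹
Fraction remaining after one interval: e^(−kτ) = e^(−0.09667 × 5.70) = 0.5764
R = 1 / (1 − 0.5764) = 2.360
Css,max = 42.5 × 2.360 = 100.3 ng/mL
Css,min = Css,max × e^(−kτ) = 100.3 × 0.5764 ≈ 57.8 ng/mL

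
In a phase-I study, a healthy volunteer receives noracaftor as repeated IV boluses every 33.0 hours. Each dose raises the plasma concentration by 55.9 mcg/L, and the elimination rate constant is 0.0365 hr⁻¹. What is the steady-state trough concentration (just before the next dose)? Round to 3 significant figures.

Fraction remaining after one interval: e^(−kτ) = e^(−0.03650 × 33.0) = 0.2998
R = 1 / (1 − 0.2998) = 1.428
Css,max = 55.9 × 1.428 = 79.84 mcg/L
Css,min = Css,max × e^(−kτ) = 79.84 × 0.2998 ≈ 23.9 mcg/L

23.9 mcg/L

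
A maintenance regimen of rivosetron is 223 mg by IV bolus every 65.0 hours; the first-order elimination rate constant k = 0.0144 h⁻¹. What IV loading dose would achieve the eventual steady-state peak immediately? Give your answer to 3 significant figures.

Accumulation ratio R = 1 / (1 − e^(−kτ)) = 1 / (1 − e^(−0.01440×65.0)) = 1 / (1 − 0.3922) = 1.645
Loading dose = maintenance dose × R = 223 × 1.645 ≈ 367 mg

367 mg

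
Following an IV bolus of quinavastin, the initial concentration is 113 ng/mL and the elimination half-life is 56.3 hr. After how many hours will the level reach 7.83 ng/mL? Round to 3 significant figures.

217 hours

k = ln 2 / 56.3 = 0.01231 hr⁻¹
C(t) = C₀ e^(−kt)  ⇒  t = ln(C₀/C) / k
t = ln(113/7.83) / 0.01231 = 2.669 / 0.01231 ≈ 217 hours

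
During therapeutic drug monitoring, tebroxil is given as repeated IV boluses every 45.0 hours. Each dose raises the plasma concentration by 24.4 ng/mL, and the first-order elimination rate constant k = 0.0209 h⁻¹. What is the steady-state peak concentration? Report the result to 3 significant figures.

40.0 ng/mL

Fraction remaining after one interval: e^(−kτ) = e^(−0.02090 × 45.0) = 0.3904
R = 1 / (1 − 0.3904) = 1.641
Css,max = 24.4 × 1.641 ≈ 40.0 ng/mL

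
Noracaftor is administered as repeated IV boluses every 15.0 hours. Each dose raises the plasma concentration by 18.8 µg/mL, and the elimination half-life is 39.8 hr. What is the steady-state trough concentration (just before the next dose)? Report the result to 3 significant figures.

k = ln 2 / 39.8 = 0.01742 hr⁻¹
Fraction remaining after one interval: e^(−kτ) = e^(−0.01742 × 15.0) = 0.7701
R = 1 / (1 − 0.7701) = 4.350
Css,max = 18.8 × 4.350 = 81.77 µg/mL
Css,min = Css,max × e^(−kτ) = 81.77 × 0.7701 ≈ 63.0 µg/mL

63.0 µg/mL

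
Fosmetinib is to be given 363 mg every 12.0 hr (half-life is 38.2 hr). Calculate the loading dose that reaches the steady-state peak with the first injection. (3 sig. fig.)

k = ln 2 / 38.2 = 0.01815 hr⁻¹
Accumulation ratio R = 1 / (1 − e^(−kτ)) = 1 / (1 − e^(−0.01815×12.0)) = 1 / (1 − 0.8043) = 5.111
Loading dose = maintenance dose × R = 363 × 5.111 ≈ 1860 mg

1860 mg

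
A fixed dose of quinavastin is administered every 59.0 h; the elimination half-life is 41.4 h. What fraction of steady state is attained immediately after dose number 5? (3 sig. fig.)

0.993

k = ln 2 / 41.4 = 0.01674 h⁻¹
f_n = 1 − e^(−nkτ) = 1 − e^(−5 × 0.01674 × 59.0) = 1 − e^(−4.939) = 1 − 0.007161 ≈ 0.993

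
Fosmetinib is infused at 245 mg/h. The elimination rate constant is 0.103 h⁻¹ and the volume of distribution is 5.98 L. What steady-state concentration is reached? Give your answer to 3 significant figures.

CL = k · V = 0.103 × 5.98 = 0.6159 L/h
Css = rate / CL = 245 / 0.6159 ≈ 398 µg/mL

398 µg/mL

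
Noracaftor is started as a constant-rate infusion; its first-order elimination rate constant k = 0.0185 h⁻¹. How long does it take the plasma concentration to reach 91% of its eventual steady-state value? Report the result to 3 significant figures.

130 hours

f = 1 − e^(−kt)  ⇒  t = −ln(1 − f) / k
t = −ln(1 − 0.91) / 0.01850 = 2.408 / 0.01850 ≈ 130 hours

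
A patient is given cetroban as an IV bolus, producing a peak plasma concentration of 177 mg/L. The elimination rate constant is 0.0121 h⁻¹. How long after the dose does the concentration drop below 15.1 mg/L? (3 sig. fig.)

203 hours

C(t) = C₀ e^(−kt)  ⇒  t = ln(C₀/C) / k
t = ln(177/15.1) / 0.01210 = 2.461 / 0.01210 ≈ 203 hours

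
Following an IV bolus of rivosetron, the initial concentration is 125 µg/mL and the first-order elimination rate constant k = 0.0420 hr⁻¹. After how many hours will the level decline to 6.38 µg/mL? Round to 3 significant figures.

C(t) = C₀ e^(−kt)  ⇒  t = ln(C₀/C) / k
t = ln(125/6.38) / 0.04200 = 2.975 / 0.04200 ≈ 70.8 hours

70.8 hours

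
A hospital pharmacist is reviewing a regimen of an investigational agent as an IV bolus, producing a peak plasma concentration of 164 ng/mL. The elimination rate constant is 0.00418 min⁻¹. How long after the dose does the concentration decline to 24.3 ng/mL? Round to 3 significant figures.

C(t) = C₀ e^(−kt)  ⇒  t = ln(C₀/C) / k
t = ln(164/24.3) / 0.004180 = 1.909 / 0.004180 ≈ 457 minutes

457 minutes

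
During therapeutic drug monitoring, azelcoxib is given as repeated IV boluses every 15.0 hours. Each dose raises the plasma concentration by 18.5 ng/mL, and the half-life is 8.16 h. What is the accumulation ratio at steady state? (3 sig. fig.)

k = ln 2 / 8.16 = 0.08494 h⁻¹
Fraction remaining after one interval: e^(−kτ) = e^(−0.08494 × 15.0) = 0.2797
R = 1 / (1 − 0.2797) = 1 / 0.7203 ≈ 1.39

1.39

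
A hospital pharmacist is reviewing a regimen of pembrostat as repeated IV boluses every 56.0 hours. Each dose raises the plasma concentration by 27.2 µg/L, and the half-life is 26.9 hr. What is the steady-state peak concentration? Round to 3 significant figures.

k = ln 2 / 26.9 = 0.02577 hr⁻¹
Fraction remaining after one interval: e^(−kτ) = e^(−0.02577 × 56.0) = 0.2362
R = 1 / (1 − 0.2362) = 1.309
Css,max = 27.2 × 1.309 ≈ 35.6 µg/L

35.6 µg/L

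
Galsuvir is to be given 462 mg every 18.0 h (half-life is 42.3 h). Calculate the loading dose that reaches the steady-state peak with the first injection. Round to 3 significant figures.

k = ln 2 / 42.3 = 0.01639 h⁻¹
Accumulation ratio R = 1 / (1 − e^(−kτ)) = 1 / (1 − e^(−0.01639×18.0)) = 1 / (1 − 0.7446) = 3.915
Loading dose = maintenance dose × R = 462 × 3.915 ≈ 1810 mg

1810 mg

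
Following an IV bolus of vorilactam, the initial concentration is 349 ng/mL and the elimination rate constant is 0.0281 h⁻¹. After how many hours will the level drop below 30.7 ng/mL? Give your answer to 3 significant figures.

86.5 hours

C(t) = C₀ e^(−kt)  ⇒  t = ln(C₀/C) / k
t = ln(349/30.7) / 0.02810 = 2.431 / 0.02810 ≈ 86.5 hours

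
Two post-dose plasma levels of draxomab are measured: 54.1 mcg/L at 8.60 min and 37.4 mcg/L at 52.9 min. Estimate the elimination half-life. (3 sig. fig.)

k = ln(C₁/C₂) / (t₂ − t₁) = ln(54.1/37.4) / (52.9 − 8.60)
  = 0.3692 / 44.30 = 0.008333 min⁻¹
t½ = ln 2 / k = ln 2 / 0.008333 ≈ 83.2 minutes

83.2 minutes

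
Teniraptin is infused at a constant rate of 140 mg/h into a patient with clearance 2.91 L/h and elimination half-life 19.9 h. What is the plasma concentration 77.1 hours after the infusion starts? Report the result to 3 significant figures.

44.8 µg/mL

Css = rate / CL = 140 / 2.91 = 48.11 µg/mL
k = ln 2 / 19.9 = 0.03483 h⁻¹
C(t) = Css (1 − e^(−kt)) = 48.11 × (1 − e^(−2.686)) = 48.11 × 0.9318 ≈ 44.8 µg/mL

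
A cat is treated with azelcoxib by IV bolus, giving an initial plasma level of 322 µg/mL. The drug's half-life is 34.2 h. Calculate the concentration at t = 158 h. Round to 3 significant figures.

13.1 µg/mL

k = ln 2 / 34.2 = 0.02027 h⁻¹
C(t) = C₀ e^(−kt) = 322 × e^(−0.02027 × 158) = 322 × e^(−3.202) = 322 × 0.04067 ≈ 13.1 µg/mL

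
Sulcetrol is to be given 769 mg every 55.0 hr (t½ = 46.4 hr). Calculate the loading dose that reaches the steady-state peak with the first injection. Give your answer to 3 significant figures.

k = ln 2 / 46.4 = 0.01494 hr⁻¹
Accumulation ratio R = 1 / (1 − e^(−kτ)) = 1 / (1 − e^(−0.01494×55.0)) = 1 / (1 − 0.4397) = 1.785
Loading dose = maintenance dose × R = 769 × 1.785 ≈ 1370 mg

1370 mg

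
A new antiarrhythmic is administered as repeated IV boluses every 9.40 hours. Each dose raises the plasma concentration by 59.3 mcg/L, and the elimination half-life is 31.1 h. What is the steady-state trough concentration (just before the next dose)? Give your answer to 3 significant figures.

254 mcg/L

k = ln 2 / 31.1 = 0.02229 h⁻¹
Fraction remaining after one interval: e^(−kτ) = e^(−0.02229 × 9.40) = 0.8110
R = 1 / (1 − 0.8110) = 5.291
Css,max = 59.3 × 5.291 = 313.7 mcg/L
Css,min = Css,max × e^(−kτ) = 313.7 × 0.8110 ≈ 254 mcg/L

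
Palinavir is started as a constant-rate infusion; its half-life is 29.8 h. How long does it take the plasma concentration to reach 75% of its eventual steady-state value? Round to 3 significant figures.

59.6 hours

k = ln 2 / 29.8 = 0.02326 h⁻¹
f = 1 − e^(−kt)  ⇒  t = −ln(1 − f) / k
t = −ln(1 − 0.75) / 0.02326 = 1.386 / 0.02326 ≈ 59.6 hours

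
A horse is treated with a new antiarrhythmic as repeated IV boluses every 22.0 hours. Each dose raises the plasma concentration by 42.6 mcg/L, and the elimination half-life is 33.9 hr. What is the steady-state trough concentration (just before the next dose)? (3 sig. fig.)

k = ln 2 / 33.9 = 0.02045 hr⁻¹
Fraction remaining after one interval: e^(−kτ) = e^(−0.02045 × 22.0) = 0.6377
R = 1 / (1 − 0.6377) = 2.760
Css,max = 42.6 × 2.760 = 117.6 mcg/L
Css,min = Css,max × e^(−kτ) = 117.6 × 0.6377 ≈ 75.0 mcg/L

75.0 mcg/L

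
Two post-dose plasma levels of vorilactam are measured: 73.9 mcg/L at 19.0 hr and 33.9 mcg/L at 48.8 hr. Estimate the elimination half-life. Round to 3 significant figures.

k = ln(C₁/C₂) / (t₂ − t₁) = ln(73.9/33.9) / (48.8 − 19.0)
  = 0.7793 / 29.80 = 0.02615 hr⁻¹
t½ = ln 2 / k = ln 2 / 0.02615 ≈ 26.5 hours

26.5 hours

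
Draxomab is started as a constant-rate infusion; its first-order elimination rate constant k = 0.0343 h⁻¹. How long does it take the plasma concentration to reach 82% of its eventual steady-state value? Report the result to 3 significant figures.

50.0 hours

f = 1 − e^(−kt)  ⇒  t = −ln(1 − f) / k
t = −ln(1 − 0.82) / 0.03430 = 1.715 / 0.03430 ≈ 50.0 hours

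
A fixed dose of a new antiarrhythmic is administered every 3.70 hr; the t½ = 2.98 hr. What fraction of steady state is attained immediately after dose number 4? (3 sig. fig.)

0.968

k = ln 2 / 2.98 = 0.2326 hr⁻¹
f_n = 1 − e^(−nkτ) = 1 − e^(−4 × 0.2326 × 3.70) = 1 − e^(−3.442) = 1 − 0.03199 ≈ 0.968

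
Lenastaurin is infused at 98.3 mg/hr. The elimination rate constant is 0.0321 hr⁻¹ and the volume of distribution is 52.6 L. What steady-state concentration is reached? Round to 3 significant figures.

CL = k · V = 0.0321 × 52.6 = 1.688 L/hr
Css = rate / CL = 98.3 / 1.688 ≈ 58.2 µg/mL

58.2 µg/mL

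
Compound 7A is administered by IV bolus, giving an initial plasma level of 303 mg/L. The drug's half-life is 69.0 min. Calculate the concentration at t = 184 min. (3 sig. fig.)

k = ln 2 / 69.0 = 0.01005 min⁻¹
184 min is 2.667 half-lives, so C = 303 × (1/2)^2.667 = 303 × 0.1575 ≈ 47.7 mg/L

47.7 mg/L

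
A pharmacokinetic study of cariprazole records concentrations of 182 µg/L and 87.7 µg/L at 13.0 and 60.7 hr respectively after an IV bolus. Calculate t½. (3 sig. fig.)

k = ln(C₁/C₂) / (t₂ − t₁) = ln(182/87.7) / (60.7 − 13.0)
  = 0.7301 / 47.70 = 0.01531 hr⁻¹
t½ = ln 2 / k = ln 2 / 0.01531 ≈ 45.3 hours

45.3 hours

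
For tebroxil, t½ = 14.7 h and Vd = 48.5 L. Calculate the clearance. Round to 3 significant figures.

k = ln 2 / t½ = ln 2 / 14.7 = 0.04715 h⁻¹
CL = k · V = 0.04715 × 48.5 ≈ 2.29 L/h

2.29 L/h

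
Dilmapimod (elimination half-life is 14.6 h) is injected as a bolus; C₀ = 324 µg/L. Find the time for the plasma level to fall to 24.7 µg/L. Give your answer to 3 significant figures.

54.2 hours

k = ln 2 / 14.6 = 0.04748 h⁻¹
C(t) = C₀ e^(−kt)  ⇒  t = ln(C₀/C) / k
t = ln(324/24.7) / 0.04748 = 2.574 / 0.04748 ≈ 54.2 hours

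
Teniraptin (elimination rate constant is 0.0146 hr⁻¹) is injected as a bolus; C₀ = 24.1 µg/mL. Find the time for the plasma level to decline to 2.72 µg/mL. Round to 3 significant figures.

149 hours

C(t) = C₀ e^(−kt)  ⇒  t = ln(C₀/C) / k
t = ln(24.1/2.72) / 0.01460 = 2.182 / 0.01460 ≈ 149 hours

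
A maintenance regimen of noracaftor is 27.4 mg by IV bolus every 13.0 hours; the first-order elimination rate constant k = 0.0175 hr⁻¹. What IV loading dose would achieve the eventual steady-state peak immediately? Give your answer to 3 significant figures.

Accumulation ratio R = 1 / (1 − e^(−kτ)) = 1 / (1 − e^(−0.01750×13.0)) = 1 / (1 − 0.7965) = 4.915
Loading dose = maintenance dose × R = 27.4 × 4.915 ≈ 135 mg

135 mg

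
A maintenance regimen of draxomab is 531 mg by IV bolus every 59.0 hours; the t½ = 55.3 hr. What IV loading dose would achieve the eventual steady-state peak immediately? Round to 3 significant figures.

k = ln 2 / 55.3 = 0.01253 hr⁻¹
Accumulation ratio R = 1 / (1 − e^(−kτ)) = 1 / (1 − e^(−0.01253×59.0)) = 1 / (1 − 0.4773) = 1.913
Loading dose = maintenance dose × R = 531 × 1.913 ≈ 1020 mg

1020 mg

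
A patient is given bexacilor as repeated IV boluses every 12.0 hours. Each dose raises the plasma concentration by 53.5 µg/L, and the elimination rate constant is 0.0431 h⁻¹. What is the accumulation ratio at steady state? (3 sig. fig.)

Fraction remaining after one interval: e^(−kτ) = e^(−0.04310 × 12.0) = 0.5962
R = 1 / (1 − 0.5962) = 1 / 0.4038 ≈ 2.48

2.48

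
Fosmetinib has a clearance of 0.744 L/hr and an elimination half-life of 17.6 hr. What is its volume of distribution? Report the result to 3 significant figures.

18.9 L

k = ln 2 / t½ = ln 2 / 17.6 = 0.03938 hr⁻¹
V = CL / k = 0.744 / 0.03938 ≈ 18.9 L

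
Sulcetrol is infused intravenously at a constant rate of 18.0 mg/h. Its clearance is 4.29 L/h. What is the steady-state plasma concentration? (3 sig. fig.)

Css = infusion rate / CL = 18.0 / 4.29 ≈ 4.20 mg/L

4.20 mg/L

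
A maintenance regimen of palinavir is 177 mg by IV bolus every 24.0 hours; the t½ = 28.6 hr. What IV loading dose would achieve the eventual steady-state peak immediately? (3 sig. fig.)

401 mg

k = ln 2 / 28.6 = 0.02424 hr⁻¹
Accumulation ratio R = 1 / (1 − e^(−kτ)) = 1 / (1 − e^(−0.02424×24.0)) = 1 / (1 − 0.5590) = 2.267
Loading dose = maintenance dose × R = 177 × 2.267 ≈ 401 mg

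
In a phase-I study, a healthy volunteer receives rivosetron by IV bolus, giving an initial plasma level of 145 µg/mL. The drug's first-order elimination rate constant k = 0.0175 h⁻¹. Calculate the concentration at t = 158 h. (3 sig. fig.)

9.13 µg/mL

C(t) = C₀ e^(−kt) = 145 × e^(−0.01750 × 158) = 145 × e^(−2.765) = 145 × 0.06298 ≈ 9.13 µg/mL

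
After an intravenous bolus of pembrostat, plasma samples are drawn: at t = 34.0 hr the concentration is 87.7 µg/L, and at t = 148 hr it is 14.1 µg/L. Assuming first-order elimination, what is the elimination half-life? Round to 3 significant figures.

k = ln(C₁/C₂) / (t₂ − t₁) = ln(87.7/14.1) / (148 − 34.0)
  = 1.828 / 114.0 = 0.01603 hr⁻¹
t½ = ln 2 / k = ln 2 / 0.01603 ≈ 43.2 hours

43.2 hours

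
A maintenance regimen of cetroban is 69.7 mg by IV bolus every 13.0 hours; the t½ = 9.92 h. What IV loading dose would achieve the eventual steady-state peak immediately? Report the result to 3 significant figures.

k = ln 2 / 9.92 = 0.06987 h⁻¹
Accumulation ratio R = 1 / (1 − e^(−kτ)) = 1 / (1 − e^(−0.06987×13.0)) = 1 / (1 − 0.4032) = 1.676
Loading dose = maintenance dose × R = 69.7 × 1.676 ≈ 117 mg

117 mg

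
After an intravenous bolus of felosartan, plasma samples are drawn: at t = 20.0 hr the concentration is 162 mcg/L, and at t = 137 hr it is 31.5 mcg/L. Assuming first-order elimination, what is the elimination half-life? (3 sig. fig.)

k = ln(C₁/C₂) / (t₂ − t₁) = ln(162/31.5) / (137 − 20.0)
  = 1.638 / 117.0 = 0.01400 hr⁻¹
t½ = ln 2 / k = ln 2 / 0.01400 ≈ 49.5 hours

49.5 hours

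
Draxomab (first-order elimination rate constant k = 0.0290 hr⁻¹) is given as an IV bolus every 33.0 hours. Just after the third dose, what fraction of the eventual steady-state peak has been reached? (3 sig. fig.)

0.943

f_n = 1 − e^(−nkτ) = 1 − e^(−3 × 0.02900 × 33.0) = 1 − e^(−2.871) = 1 − 0.05664 ≈ 0.943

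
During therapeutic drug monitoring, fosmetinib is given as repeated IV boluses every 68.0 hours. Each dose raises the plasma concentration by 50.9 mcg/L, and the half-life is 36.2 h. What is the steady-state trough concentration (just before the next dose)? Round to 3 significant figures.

k = ln 2 / 36.2 = 0.01915 h⁻¹
Fraction remaining after one interval: e^(−kτ) = e^(−0.01915 × 68.0) = 0.2720
R = 1 / (1 − 0.2720) = 1.374
Css,max = 50.9 × 1.374 = 69.92 mcg/L
Css,min = Css,max × e^(−kτ) = 69.92 × 0.2720 ≈ 19.0 mcg/L

19.0 mcg/L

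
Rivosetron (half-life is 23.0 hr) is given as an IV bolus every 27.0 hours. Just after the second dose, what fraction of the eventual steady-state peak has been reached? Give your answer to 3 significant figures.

k = ln 2 / 23.0 = 0.03014 hr⁻¹
f_n = 1 − e^(−nkτ) = 1 − e^(−2 × 0.03014 × 27.0) = 1 − e^(−1.627) = 1 − 0.1964 ≈ 0.804

0.804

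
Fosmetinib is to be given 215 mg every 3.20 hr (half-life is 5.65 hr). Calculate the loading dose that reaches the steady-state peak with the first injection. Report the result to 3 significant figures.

662 mg

k = ln 2 / 5.65 = 0.1227 hr⁻¹
Accumulation ratio R = 1 / (1 − e^(−kτ)) = 1 / (1 − e^(−0.1227×3.20)) = 1 / (1 − 0.6753) = 3.080
Loading dose = maintenance dose × R = 215 × 3.080 ≈ 662 mg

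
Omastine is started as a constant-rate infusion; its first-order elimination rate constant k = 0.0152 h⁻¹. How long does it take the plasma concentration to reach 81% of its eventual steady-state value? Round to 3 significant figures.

f = 1 − e^(−kt)  ⇒  t = −ln(1 − f) / k
t = −ln(1 − 0.81) / 0.01520 = 1.661 / 0.01520 ≈ 109 hours

109 hours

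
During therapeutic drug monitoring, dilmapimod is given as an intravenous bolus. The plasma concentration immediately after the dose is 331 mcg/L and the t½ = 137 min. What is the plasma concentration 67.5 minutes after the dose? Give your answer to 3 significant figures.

235 mcg/L

k = ln 2 / 137 = 0.005059 min⁻¹
67.5 min is 0.4927 half-lives, so C = 331 × (1/2)^0.4927 = 331 × 0.7107 ≈ 235 mcg/L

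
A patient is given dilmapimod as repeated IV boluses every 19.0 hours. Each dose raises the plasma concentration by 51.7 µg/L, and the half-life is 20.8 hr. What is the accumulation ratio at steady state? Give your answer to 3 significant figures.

k = ln 2 / 20.8 = 0.03332 hr⁻¹
Fraction remaining after one interval: e^(−kτ) = e^(−0.03332 × 19.0) = 0.5309
R = 1 / (1 − 0.5309) = 1 / 0.4691 ≈ 2.13

2.13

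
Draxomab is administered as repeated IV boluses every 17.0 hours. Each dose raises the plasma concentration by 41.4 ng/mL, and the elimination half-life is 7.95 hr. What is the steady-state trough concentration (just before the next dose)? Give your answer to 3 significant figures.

12.2 ng/mL

k = ln 2 / 7.95 = 0.08719 hr⁻¹
Fraction remaining after one interval: e^(−kτ) = e^(−0.08719 × 17.0) = 0.2271
R = 1 / (1 − 0.2271) = 1.294
Css,max = 41.4 × 1.294 = 53.57 ng/mL
Css,min = Css,max × e^(−kτ) = 53.57 × 0.2271 ≈ 12.2 ng/mL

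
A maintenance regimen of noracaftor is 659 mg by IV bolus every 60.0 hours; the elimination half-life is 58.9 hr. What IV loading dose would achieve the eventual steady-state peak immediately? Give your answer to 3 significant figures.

k = ln 2 / 58.9 = 0.01177 hr⁻¹
Accumulation ratio R = 1 / (1 − e^(−kτ)) = 1 / (1 − e^(−0.01177×60.0)) = 1 / (1 − 0.4936) = 1.975
Loading dose = maintenance dose × R = 659 × 1.975 ≈ 1300 mg

1300 mg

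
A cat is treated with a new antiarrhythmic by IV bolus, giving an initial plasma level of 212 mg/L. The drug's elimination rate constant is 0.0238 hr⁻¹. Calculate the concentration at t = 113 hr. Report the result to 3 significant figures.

C(t) = C₀ e^(−kt) = 212 × e^(−0.02380 × 113) = 212 × e^(−2.689) = 212 × 0.06792 ≈ 14.4 mg/L

14.4 mg/L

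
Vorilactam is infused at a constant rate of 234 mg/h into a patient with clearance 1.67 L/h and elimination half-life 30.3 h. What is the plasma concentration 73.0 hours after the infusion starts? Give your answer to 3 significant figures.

114 mg/L

Css = rate / CL = 234 / 1.67 = 140.1 mg/L
k = ln 2 / 30.3 = 0.02288 h⁻¹
C(t) = Css (1 − e^(−kt)) = 140.1 × (1 − e^(−1.670)) = 140.1 × 0.8117 ≈ 114 mg/L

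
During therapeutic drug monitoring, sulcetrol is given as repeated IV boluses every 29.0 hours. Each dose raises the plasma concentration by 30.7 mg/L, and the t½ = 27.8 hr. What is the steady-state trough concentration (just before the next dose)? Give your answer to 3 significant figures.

k = ln 2 / 27.8 = 0.02493 hr⁻¹
Fraction remaining after one interval: e^(−kτ) = e^(−0.02493 × 29.0) = 0.4853
R = 1 / (1 − 0.4853) = 1.943
Css,max = 30.7 × 1.943 = 59.64 mg/L
Css,min = Css,max × e^(−kτ) = 59.64 × 0.4853 ≈ 28.9 mg/L

28.9 mg/L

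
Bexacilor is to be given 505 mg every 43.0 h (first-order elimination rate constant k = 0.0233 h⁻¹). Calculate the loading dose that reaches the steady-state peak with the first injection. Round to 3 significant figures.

798 mg

Accumulation ratio R = 1 / (1 − e^(−kτ)) = 1 / (1 − e^(−0.02330×43.0)) = 1 / (1 − 0.3672) = 1.580
Loading dose = maintenance dose × R = 505 × 1.580 ≈ 798 mg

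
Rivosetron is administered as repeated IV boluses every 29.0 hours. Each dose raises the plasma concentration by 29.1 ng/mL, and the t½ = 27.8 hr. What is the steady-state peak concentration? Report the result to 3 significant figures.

56.5 ng/mL

k = ln 2 / 27.8 = 0.02493 hr⁻¹
Fraction remaining after one interval: e^(−kτ) = e^(−0.02493 × 29.0) = 0.4853
R = 1 / (1 − 0.4853) = 1.943
Css,max = 29.1 × 1.943 ≈ 56.5 ng/mL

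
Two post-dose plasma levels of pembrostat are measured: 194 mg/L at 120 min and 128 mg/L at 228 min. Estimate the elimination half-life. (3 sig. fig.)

k = ln(C₁/C₂) / (t₂ − t₁) = ln(194/128) / (228 − 120)
  = 0.4158 / 108.0 = 0.003850 min⁻¹
t½ = ln 2 / k = ln 2 / 0.003850 ≈ 180 minutes

180 minutes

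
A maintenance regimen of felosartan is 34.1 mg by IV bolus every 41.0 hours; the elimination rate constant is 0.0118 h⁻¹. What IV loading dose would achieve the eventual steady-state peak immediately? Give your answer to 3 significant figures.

Accumulation ratio R = 1 / (1 − e^(−kτ)) = 1 / (1 − e^(−0.01180×41.0)) = 1 / (1 − 0.6164) = 2.607
Loading dose = maintenance dose × R = 34.1 × 2.607 ≈ 88.9 mg

88.9 mg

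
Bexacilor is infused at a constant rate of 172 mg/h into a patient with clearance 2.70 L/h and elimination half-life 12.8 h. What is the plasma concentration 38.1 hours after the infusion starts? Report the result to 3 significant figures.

55.6 µg/mL

Css = rate / CL = 172 / 2.70 = 63.70 µg/mL
k = ln 2 / 12.8 = 0.05415 h⁻¹
C(t) = Css (1 − e^(−kt)) = 63.70 × (1 − e^(−2.063)) = 63.70 × 0.8730 ≈ 55.6 µg/mL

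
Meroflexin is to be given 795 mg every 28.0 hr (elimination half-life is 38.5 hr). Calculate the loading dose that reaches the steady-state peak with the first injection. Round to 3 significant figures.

k = ln 2 / 38.5 = 0.01800 hr⁻¹
Accumulation ratio R = 1 / (1 − e^(−kτ)) = 1 / (1 − e^(−0.01800×28.0)) = 1 / (1 − 0.6040) = 2.526
Loading dose = maintenance dose × R = 795 × 2.526 ≈ 2010 mg

2010 mg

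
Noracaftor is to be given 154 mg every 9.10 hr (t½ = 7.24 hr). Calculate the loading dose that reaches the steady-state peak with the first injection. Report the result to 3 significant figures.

k = ln 2 / 7.24 = 0.09574 hr⁻¹
Accumulation ratio R = 1 / (1 − e^(−kτ)) = 1 / (1 − e^(−0.09574×9.10)) = 1 / (1 − 0.4184) = 1.720
Loading dose = maintenance dose × R = 154 × 1.720 ≈ 265 mg

265 mg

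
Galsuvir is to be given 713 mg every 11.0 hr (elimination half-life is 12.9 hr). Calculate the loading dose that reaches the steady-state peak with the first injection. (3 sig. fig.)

1600 mg

k = ln 2 / 12.9 = 0.05373 hr⁻¹
Accumulation ratio R = 1 / (1 − e^(−kτ)) = 1 / (1 − e^(−0.05373×11.0)) = 1 / (1 − 0.5537) = 2.241
Loading dose = maintenance dose × R = 713 × 2.241 ≈ 1600 mg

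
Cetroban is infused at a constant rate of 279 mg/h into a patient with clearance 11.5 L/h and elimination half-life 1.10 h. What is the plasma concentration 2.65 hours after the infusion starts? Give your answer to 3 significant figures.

Css = rate / CL = 279 / 11.5 = 24.26 mg/L
k = ln 2 / 1.10 = 0.6301 h⁻¹
C(t) = Css (1 − e^(−kt)) = 24.26 × (1 − e^(−1.670)) = 24.26 × 0.8117 ≈ 19.7 mg/L

19.7 mg/L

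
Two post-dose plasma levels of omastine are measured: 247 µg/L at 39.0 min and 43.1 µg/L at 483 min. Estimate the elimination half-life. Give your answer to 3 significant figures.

176 minutes

k = ln(C₁/C₂) / (t₂ − t₁) = ln(247/43.1) / (483 − 39.0)
  = 1.746 / 444.0 = 0.003932 min⁻¹
t½ = ln 2 / k = ln 2 / 0.003932 ≈ 176 minutes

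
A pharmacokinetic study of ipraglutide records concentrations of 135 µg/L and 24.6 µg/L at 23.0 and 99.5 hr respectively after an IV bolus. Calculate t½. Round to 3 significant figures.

31.1 hours

k = ln(C₁/C₂) / (t₂ − t₁) = ln(135/24.6) / (99.5 − 23.0)
  = 1.703 / 76.50 = 0.02226 hr⁻¹
t½ = ln 2 / k = ln 2 / 0.02226 ≈ 31.1 hours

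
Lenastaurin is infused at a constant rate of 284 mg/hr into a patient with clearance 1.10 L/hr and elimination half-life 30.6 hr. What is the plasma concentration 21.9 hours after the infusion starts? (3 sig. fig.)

Css = rate / CL = 284 / 1.10 = 258.2 µg/mL
k = ln 2 / 30.6 = 0.02265 hr⁻¹
C(t) = Css (1 − e^(−kt)) = 258.2 × (1 − e^(−0.4961)) = 258.2 × 0.3911 ≈ 101 µg/mL

101 µg/mL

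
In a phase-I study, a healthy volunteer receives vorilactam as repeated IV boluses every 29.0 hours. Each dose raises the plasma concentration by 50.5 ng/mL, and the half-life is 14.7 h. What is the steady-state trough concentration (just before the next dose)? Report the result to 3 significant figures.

17.3 ng/mL

k = ln 2 / 14.7 = 0.04715 h⁻¹
Fraction remaining after one interval: e^(−kτ) = e^(−0.04715 × 29.0) = 0.2548
R = 1 / (1 − 0.2548) = 1.342
Css,max = 50.5 × 1.342 = 67.76 ng/mL
Css,min = Css,max × e^(−kτ) = 67.76 × 0.2548 ≈ 17.3 ng/mL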